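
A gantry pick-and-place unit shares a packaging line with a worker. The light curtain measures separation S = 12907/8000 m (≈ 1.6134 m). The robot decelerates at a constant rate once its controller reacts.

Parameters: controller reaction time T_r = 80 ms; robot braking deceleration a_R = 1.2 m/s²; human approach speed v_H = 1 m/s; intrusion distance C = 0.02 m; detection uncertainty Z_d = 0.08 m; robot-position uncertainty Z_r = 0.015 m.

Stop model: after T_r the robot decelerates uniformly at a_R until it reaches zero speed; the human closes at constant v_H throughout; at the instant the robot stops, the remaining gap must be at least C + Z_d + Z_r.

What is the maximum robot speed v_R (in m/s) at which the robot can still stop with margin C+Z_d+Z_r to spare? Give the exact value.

collect terms ⇒ (5/12)·v_R² + (137/150)·v_R + (-11347/8000) = 0
  disc = (137/150)² − 4·(5/12)·(-11347/8000) = 1151329/360000 ; √disc = 1073/600
  v_R = (−(137/150) + 1073/600) / (2·(5/12)) = 21/20 m/s
check:
braking lasts T_s = (21/20)/(6/5) = 0.8750 s
robot covers v_R·T_r = 1.0500·0.0800 = 0.0840 m before braking
braking distance = 1.0500²/(2·1.2000) = 0.4594 m
human closes 1.0000·0.9550 = 0.9550 m
residual clearance needed = 0.0200+0.0800+0.0150 = 0.1150 m
sum ≈ 0.0840+0.4594+0.9550+0.1150 ≈ 1.6134 m = S ✓

v_R_max = 21/20 m/s = 1.0500 m/s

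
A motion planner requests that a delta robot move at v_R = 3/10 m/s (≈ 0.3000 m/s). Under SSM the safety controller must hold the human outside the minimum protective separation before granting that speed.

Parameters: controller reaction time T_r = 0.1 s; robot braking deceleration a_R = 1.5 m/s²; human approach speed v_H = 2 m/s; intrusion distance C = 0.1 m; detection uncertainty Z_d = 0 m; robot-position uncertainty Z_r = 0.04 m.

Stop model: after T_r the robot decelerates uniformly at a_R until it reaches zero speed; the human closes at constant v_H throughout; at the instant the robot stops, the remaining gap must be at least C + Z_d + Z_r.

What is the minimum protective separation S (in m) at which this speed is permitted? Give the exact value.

stop time T_s = (3/10)/(3/2) = 0.2000 s
robot in T_r: 0.3000·0.1000 = 0.0300 m
braking distance = 0.3000²/(2·1.5000) = 0.0300 m
human over T_r+T_s: 2.0000·(0.1000+0.2000) = 0.6000 m
residual clearance needed = 0.1000+0.0000+0.0400 = 0.1400 m
S_min ≈ 0.0300+0.0300+0.6000+0.1400  ⇒  S_min = 4/5 m

S_min = 4/5 m = 0.8000 m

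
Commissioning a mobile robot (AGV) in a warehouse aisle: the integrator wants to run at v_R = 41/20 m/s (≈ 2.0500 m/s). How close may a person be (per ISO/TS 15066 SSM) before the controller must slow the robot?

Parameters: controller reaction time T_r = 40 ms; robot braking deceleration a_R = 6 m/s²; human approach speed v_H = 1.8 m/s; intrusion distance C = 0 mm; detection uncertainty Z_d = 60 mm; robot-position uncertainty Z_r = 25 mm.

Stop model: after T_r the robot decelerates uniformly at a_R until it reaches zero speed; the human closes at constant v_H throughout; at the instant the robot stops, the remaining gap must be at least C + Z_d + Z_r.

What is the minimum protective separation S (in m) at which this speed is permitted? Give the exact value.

stop time T_s = (41/20)/6 = 0.3417 s
reaction-phase robot travel = 2.0500·0.0400 = 0.0820 m
robot under decel: 2.0500²/(2·6.0000) = 0.3502 m
person approaches 1.8000·(0.0400+0.3417) = 0.6870 m
residual clearance needed = 0.0000+0.0600+0.0250 = 0.0850 m
S_min ≈ 0.0820+0.3502+0.6870+0.0850  ⇒  S_min = 28901/24000 m

S_min = 28901/24000 m = 1.2042 m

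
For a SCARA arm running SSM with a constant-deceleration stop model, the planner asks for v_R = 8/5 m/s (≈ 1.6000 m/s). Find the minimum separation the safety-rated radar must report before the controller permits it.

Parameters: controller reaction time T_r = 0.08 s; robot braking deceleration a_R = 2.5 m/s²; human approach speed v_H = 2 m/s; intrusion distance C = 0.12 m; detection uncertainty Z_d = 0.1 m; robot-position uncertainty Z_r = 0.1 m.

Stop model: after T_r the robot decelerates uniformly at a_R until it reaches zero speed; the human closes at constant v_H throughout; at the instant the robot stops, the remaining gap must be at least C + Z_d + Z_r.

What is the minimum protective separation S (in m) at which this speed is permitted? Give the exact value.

S_min = 12/5 m = 2.4000 m

braking lasts T_s = (8/5)/(5/2) = 0.6400 s
reaction-phase robot travel = 1.6000·0.0800 = 0.1280 m
robot under decel: 1.6000²/(2·2.5000) = 0.5120 m
person approaches 2.0000·(0.0800+0.6400) = 1.4400 m
residual clearance needed = 0.1200+0.1000+0.1000 = 0.3200 m
S_min ≈ 0.1280+0.5120+1.4400+0.3200  ⇒  S_min = 12/5 m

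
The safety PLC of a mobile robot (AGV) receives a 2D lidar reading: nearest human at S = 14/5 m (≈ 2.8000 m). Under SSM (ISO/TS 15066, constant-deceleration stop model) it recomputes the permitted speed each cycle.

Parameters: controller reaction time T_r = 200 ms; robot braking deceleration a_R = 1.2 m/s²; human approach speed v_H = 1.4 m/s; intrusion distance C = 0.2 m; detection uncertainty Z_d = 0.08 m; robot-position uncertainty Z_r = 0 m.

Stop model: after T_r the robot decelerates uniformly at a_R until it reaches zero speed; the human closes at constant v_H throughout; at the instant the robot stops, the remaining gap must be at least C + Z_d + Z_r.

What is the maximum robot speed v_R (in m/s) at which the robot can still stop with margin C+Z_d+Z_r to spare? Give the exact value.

v_R_max = 6/5 m/s = 1.2000 m/s

at the boundary: (5/12)·v² + (41/30)·v + (-56/25) = 0
  disc = (41/30)² − 4·(5/12)·(-56/25) = 5041/900 ; √disc = 71/30
  v_R = (−(41/30) + 71/30) / (2·(5/12)) = 6/5 m/s
check:
braking lasts T_s = (6/5)/(6/5) = 1.0000 s
reaction-phase robot travel = 1.2000·0.2000 = 0.2400 m
robot under decel: 1.2000²/(2·1.2000) = 0.6000 m
person approaches 1.4000·(0.2000+1.0000) = 1.6800 m
margins: 0.2000+0.0800+0.0000 = 0.2800 m
sum ≈ 0.2400+0.6000+1.6800+0.2800 ≈ 2.8000 m = S ✓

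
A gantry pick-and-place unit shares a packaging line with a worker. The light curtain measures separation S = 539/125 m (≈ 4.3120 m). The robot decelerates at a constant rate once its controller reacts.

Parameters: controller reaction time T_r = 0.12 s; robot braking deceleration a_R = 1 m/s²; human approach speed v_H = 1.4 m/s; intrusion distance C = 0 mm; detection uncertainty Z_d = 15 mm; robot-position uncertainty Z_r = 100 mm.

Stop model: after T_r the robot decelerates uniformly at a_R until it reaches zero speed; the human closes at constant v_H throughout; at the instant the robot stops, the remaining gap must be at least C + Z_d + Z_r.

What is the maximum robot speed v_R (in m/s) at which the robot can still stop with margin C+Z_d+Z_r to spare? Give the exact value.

v_R_max = 17/10 m/s = 1.7000 m/s

quadratic (1/2)·v² + (38/25)·v + (-4029/1000) = 0
  disc = (38/25)² − 4·(1/2)·(-4029/1000) = 25921/2500 ; √disc = 161/50
  v_R = (−(38/25) + 161/50) / (2·(1/2)) = 17/10 m/s
check:
T_s = v_R/a_R = (17/10)/1 = 1.7000 s
robot covers v_R·T_r = 1.7000·0.1200 = 0.2040 m before braking
robot covers 1.7000·1.7000 − ½·1.0000·1.7000² = 1.4450 m while stopping
person approaches 1.4000·(0.1200+1.7000) = 2.5480 m
residual clearance needed = 0.0000+0.0150+0.1000 = 0.1150 m
sum ≈ 0.2040+1.4450+2.5480+0.1150 ≈ 4.3120 m = S ✓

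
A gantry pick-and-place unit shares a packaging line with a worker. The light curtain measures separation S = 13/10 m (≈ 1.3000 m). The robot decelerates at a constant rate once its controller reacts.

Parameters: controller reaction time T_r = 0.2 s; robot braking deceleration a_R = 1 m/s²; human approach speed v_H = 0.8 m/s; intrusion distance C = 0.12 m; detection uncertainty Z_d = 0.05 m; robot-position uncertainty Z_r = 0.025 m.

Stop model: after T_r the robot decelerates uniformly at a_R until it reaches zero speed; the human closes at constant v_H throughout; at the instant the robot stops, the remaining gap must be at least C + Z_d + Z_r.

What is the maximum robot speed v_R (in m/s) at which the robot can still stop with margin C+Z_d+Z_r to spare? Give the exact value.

v_R_max = 7/10 m/s = 0.7000 m/s

quadratic (1/2)·v² + (1)·v + (-189/200) = 0
  disc = (1)² − 4·(1/2)·(-189/200) = 289/100 ; √disc = 17/10
  v_R = (−(1) + 17/10) / (2·(1/2)) = 7/10 m/s
check:
T_s = v_R/a_R = (7/10)/1 = 0.7000 s
robot covers v_R·T_r = 0.7000·0.2000 = 0.1400 m before braking
robot under decel: 0.7000²/(2·1.0000) = 0.2450 m
human closes 0.8000·0.9000 = 0.7200 m
residual clearance needed = 0.1200+0.0500+0.0250 = 0.1950 m
sum ≈ 0.1400+0.2450+0.7200+0.1950 ≈ 1.3000 m = S ✓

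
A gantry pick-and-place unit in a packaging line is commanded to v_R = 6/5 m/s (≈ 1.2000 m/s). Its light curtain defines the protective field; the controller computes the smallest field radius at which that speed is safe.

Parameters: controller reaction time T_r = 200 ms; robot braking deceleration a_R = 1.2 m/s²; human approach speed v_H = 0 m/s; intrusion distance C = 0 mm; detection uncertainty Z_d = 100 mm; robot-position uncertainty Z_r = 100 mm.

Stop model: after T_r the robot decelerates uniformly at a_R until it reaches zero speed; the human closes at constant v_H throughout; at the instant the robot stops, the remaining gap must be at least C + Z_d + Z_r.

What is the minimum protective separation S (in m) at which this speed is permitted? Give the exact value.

S_min = 26/25 m = 1.0400 m

braking lasts T_s = (6/5)/(6/5) = 1.0000 s
robot covers v_R·T_r = 1.2000·0.2000 = 0.2400 m before braking
robot under decel: 1.2000²/(2·1.2000) = 0.6000 m
human closes 0.0000·1.2000 = 0.0000 m
C+Z_d+Z_r = 0.0000+0.1000+0.1000 = 0.2000 m
S_min ≈ 0.2400+0.6000+0.0000+0.2000  ⇒  S_min = 26/25 m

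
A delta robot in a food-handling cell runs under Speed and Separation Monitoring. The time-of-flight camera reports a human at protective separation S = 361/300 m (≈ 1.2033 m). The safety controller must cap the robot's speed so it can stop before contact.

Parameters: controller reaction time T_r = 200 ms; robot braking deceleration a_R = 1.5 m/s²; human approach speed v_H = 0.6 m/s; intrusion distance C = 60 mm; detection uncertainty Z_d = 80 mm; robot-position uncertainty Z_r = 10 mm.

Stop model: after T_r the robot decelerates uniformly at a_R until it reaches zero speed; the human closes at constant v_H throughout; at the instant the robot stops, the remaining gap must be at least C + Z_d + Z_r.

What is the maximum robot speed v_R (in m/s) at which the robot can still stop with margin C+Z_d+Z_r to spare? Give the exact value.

at the boundary: (1/3)·v² + (3/5)·v + (-14/15) = 0
  disc = (3/5)² − 4·(1/3)·(-14/15) = 361/225 ; √disc = 19/15
  v_R = (−(3/5) + 19/15) / (2·(1/3)) = 1 m/s
check:
stop time T_s = 1/(3/2) = 0.6667 s
robot covers v_R·T_r = 1.0000·0.2000 = 0.2000 m before braking
robot under decel: 1.0000²/(2·1.5000) = 0.3333 m
human over T_r+T_s: 0.6000·(0.2000+0.6667) = 0.5200 m
residual clearance needed = 0.0600+0.0800+0.0100 = 0.1500 m
sum ≈ 0.2000+0.3333+0.5200+0.1500 ≈ 1.2033 m = S ✓

v_R_max = 1 m/s = 1.0000 m/s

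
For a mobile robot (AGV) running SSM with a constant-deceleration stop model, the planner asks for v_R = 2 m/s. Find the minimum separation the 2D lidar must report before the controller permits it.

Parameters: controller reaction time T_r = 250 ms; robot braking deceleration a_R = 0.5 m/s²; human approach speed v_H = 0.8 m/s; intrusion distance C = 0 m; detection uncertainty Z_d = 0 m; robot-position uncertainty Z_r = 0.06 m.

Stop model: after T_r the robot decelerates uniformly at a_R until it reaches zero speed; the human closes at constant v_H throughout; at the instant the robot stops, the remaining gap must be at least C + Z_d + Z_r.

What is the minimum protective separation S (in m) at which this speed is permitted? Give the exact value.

S_min = 199/25 m = 7.9600 m

stop time T_s = 2/(1/2) = 4.0000 s
robot covers v_R·T_r = 2.0000·0.2500 = 0.5000 m before braking
braking distance = 2.0000²/(2·0.5000) = 4.0000 m
person approaches 0.8000·(0.2500+4.0000) = 3.4000 m
residual clearance needed = 0.0000+0.0000+0.0600 = 0.0600 m
S_min ≈ 0.5000+4.0000+3.4000+0.0600  ⇒  S_min = 199/25 m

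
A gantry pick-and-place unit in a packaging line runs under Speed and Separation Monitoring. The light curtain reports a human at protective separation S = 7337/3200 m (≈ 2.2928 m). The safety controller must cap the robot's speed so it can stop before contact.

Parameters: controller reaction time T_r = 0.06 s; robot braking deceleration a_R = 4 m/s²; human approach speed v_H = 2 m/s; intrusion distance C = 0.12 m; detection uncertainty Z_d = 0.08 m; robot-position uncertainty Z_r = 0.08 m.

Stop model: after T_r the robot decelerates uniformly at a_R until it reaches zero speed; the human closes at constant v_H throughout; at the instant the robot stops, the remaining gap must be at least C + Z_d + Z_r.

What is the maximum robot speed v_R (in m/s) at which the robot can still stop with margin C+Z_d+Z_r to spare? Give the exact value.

v_R_max = 9/4 m/s = 2.2500 m/s

quadratic (1/8)·v² + (14/25)·v + (-6057/3200) = 0
  disc = (14/25)² − 4·(1/8)·(-6057/3200) = 201601/160000 ; √disc = 449/400
  v_R = (−(14/25) + 449/400) / (2·(1/8)) = 9/4 m/s
check:
braking lasts T_s = (9/4)/4 = 0.5625 s
robot in T_r: 2.2500·0.0600 = 0.1350 m
robot under decel: 2.2500²/(2·4.0000) = 0.6328 m
human over T_r+T_s: 2.0000·(0.0600+0.5625) = 1.2450 m
residual clearance needed = 0.1200+0.0800+0.0800 = 0.2800 m
sum ≈ 0.1350+0.6328+1.2450+0.2800 ≈ 2.2928 m = S ✓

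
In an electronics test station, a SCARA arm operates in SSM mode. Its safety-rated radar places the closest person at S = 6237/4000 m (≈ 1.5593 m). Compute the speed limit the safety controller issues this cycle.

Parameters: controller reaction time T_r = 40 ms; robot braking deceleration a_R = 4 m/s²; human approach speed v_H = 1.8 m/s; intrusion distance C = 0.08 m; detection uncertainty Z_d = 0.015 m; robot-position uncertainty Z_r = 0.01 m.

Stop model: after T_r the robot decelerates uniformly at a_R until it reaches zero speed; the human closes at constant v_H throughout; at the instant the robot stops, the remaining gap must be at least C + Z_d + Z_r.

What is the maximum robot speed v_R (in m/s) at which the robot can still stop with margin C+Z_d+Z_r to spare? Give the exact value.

v_R_max = 19/10 m/s = 1.9000 m/s

collect terms ⇒ (1/8)·v_R² + (49/100)·v_R + (-5529/4000) = 0
  disc = (49/100)² − 4·(1/8)·(-5529/4000) = 37249/40000 ; √disc = 193/200
  v_R = (−(49/100) + 193/200) / (2·(1/8)) = 19/10 m/s
check:
braking lasts T_s = (19/10)/4 = 0.4750 s
reaction-phase robot travel = 1.9000·0.0400 = 0.0760 m
robot covers 1.9000·0.4750 − ½·4.0000·0.4750² = 0.4512 m while stopping
person approaches 1.8000·(0.0400+0.4750) = 0.9270 m
residual clearance needed = 0.0800+0.0150+0.0100 = 0.1050 m
sum ≈ 0.0760+0.4512+0.9270+0.1050 ≈ 1.5593 m = S ✓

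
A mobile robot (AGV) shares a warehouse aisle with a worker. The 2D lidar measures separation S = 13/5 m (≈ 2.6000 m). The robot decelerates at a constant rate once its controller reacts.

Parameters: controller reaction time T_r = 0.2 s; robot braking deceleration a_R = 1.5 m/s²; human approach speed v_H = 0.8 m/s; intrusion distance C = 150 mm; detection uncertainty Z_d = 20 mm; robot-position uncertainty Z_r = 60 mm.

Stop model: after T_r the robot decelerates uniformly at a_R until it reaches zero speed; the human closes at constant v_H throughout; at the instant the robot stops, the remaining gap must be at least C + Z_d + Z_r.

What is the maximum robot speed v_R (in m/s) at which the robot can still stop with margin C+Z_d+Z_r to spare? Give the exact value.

quadratic (1/3)·v² + (11/15)·v + (-221/100) = 0
  disc = (11/15)² − 4·(1/3)·(-221/100) = 784/225 ; √disc = 28/15
  v_R = (−(11/15) + 28/15) / (2·(1/3)) = 17/10 m/s
check:
braking lasts T_s = (17/10)/(3/2) = 1.1333 s
reaction-phase robot travel = 1.7000·0.2000 = 0.3400 m
braking distance = 1.7000²/(2·1.5000) = 0.9633 m
human over T_r+T_s: 0.8000·(0.2000+1.1333) = 1.0667 m
C+Z_d+Z_r = 0.1500+0.0200+0.0600 = 0.2300 m
sum ≈ 0.3400+0.9633+1.0667+0.2300 ≈ 2.6000 m = S ✓

v_R_max = 17/10 m/s = 1.7000 m/s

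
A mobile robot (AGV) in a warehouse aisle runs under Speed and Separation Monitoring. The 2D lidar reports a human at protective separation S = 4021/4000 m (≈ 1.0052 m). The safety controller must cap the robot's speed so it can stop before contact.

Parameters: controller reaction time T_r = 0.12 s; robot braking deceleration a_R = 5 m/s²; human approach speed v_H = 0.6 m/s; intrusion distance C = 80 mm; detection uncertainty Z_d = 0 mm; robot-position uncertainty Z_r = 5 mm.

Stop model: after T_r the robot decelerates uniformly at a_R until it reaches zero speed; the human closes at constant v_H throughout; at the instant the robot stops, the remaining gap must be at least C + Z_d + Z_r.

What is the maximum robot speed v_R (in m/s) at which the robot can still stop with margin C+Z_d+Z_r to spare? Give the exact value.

quadratic (1/10)·v² + (6/25)·v + (-3393/4000) = 0
  disc = (6/25)² − 4·(1/10)·(-3393/4000) = 3969/10000 ; √disc = 63/100
  v_R = (−(6/25) + 63/100) / (2·(1/10)) = 39/20 m/s
check:
T_s = v_R/a_R = (39/20)/5 = 0.3900 s
robot in T_r: 1.9500·0.1200 = 0.2340 m
braking distance = 1.9500²/(2·5.0000) = 0.3802 m
human over T_r+T_s: 0.6000·(0.1200+0.3900) = 0.3060 m
C+Z_d+Z_r = 0.0800+0.0000+0.0050 = 0.0850 m
sum ≈ 0.2340+0.3802+0.3060+0.0850 ≈ 1.0052 m = S ✓

v_R_max = 39/20 m/s = 1.9500 m/s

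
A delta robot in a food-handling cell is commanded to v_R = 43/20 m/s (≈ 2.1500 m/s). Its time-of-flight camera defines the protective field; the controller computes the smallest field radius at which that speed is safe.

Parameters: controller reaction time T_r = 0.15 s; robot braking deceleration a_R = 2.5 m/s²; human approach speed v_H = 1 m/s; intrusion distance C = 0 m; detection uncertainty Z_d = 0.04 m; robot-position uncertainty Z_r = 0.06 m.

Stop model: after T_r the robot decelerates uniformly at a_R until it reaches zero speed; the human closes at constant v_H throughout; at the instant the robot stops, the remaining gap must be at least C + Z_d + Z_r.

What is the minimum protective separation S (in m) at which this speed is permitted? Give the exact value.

S_min = 2357/1000 m = 2.3570 m

braking lasts T_s = (43/20)/(5/2) = 0.8600 s
reaction-phase robot travel = 2.1500·0.1500 = 0.3225 m
robot under decel: 2.1500²/(2·2.5000) = 0.9245 m
person approaches 1.0000·(0.1500+0.8600) = 1.0100 m
C+Z_d+Z_r = 0.0000+0.0400+0.0600 = 0.1000 m
S_min ≈ 0.3225+0.9245+1.0100+0.1000  ⇒  S_min = 2357/1000 m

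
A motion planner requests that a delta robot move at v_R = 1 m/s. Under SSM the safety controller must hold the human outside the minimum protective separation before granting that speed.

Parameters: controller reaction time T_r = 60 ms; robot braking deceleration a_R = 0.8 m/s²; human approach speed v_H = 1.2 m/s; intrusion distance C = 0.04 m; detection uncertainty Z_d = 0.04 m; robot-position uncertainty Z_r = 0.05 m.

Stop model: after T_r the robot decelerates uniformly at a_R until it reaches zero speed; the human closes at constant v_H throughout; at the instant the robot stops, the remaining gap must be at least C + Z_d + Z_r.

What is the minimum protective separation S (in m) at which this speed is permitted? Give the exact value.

stop time T_s = 1/(4/5) = 1.2500 s
reaction-phase robot travel = 1.0000·0.0600 = 0.0600 m
braking distance = 1.0000²/(2·0.8000) = 0.6250 m
human closes 1.2000·1.3100 = 1.5720 m
margins: 0.0400+0.0400+0.0500 = 0.1300 m
S_min ≈ 0.0600+0.6250+1.5720+0.1300  ⇒  S_min = 2387/1000 m

S_min = 2387/1000 m = 2.3870 m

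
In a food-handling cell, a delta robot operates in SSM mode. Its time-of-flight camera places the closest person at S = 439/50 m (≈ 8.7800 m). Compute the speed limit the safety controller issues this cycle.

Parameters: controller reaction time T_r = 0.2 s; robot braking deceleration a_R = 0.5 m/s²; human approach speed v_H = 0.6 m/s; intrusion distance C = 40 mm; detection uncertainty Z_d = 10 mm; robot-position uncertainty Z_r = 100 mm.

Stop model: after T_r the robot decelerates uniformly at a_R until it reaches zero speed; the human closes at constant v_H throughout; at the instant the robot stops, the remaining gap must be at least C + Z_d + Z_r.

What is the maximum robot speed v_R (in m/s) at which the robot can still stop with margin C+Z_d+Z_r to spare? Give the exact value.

v_R_max = 23/10 m/s = 2.3000 m/s

at the boundary: (1)·v² + (7/5)·v + (-851/100) = 0
  disc = (7/5)² − 4·(1)·(-851/100) = 36 ; √disc = 6
  v_R = (−(7/5) + 6) / (2·(1)) = 23/10 m/s
check:
T_s = v_R/a_R = (23/10)/(1/2) = 4.6000 s
reaction-phase robot travel = 2.3000·0.2000 = 0.4600 m
braking distance = 2.3000²/(2·0.5000) = 5.2900 m
human over T_r+T_s: 0.6000·(0.2000+4.6000) = 2.8800 m
C+Z_d+Z_r = 0.0400+0.0100+0.1000 = 0.1500 m
sum ≈ 0.4600+5.2900+2.8800+0.1500 ≈ 8.7800 m = S ✓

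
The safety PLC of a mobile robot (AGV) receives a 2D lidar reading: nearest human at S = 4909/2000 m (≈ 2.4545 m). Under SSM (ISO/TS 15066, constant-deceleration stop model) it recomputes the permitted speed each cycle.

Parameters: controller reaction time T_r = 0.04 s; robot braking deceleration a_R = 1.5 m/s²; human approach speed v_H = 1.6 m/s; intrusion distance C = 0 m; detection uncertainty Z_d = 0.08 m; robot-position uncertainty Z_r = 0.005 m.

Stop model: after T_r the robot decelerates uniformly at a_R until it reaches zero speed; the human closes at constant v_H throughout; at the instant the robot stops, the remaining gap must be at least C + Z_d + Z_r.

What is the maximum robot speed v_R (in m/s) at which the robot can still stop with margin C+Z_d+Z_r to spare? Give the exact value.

at the boundary: (1/3)·v² + (83/75)·v + (-4611/2000) = 0
  disc = (83/75)² − 4·(1/3)·(-4611/2000) = 96721/22500 ; √disc = 311/150
  v_R = (−(83/75) + 311/150) / (2·(1/3)) = 29/20 m/s
check:
T_s = v_R/a_R = (29/20)/(3/2) = 0.9667 s
robot covers v_R·T_r = 1.4500·0.0400 = 0.0580 m before braking
braking distance = 1.4500²/(2·1.5000) = 0.7008 m
human closes 1.6000·1.0067 = 1.6107 m
C+Z_d+Z_r = 0.0000+0.0800+0.0050 = 0.0850 m
sum ≈ 0.0580+0.7008+1.6107+0.0850 ≈ 2.4545 m = S ✓

v_R_max = 29/20 m/s = 1.4500 m/s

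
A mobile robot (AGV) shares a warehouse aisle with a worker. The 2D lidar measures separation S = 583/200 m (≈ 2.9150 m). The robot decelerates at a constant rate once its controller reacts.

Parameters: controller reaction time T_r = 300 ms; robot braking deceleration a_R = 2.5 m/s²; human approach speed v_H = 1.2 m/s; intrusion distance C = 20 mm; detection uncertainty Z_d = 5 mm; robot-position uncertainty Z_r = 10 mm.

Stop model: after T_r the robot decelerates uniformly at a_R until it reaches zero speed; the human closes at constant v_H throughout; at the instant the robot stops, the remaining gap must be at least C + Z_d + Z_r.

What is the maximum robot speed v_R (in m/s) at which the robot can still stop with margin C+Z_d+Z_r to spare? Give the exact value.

at the boundary: (1/5)·v² + (39/50)·v + (-63/25) = 0
  disc = (39/50)² − 4·(1/5)·(-63/25) = 6561/2500 ; √disc = 81/50
  v_R = (−(39/50) + 81/50) / (2·(1/5)) = 21/10 m/s
check:
stop time T_s = (21/10)/(5/2) = 0.8400 s
reaction-phase robot travel = 2.1000·0.3000 = 0.6300 m
braking distance = 2.1000²/(2·2.5000) = 0.8820 m
human closes 1.2000·1.1400 = 1.3680 m
C+Z_d+Z_r = 0.0200+0.0050+0.0100 = 0.0350 m
sum ≈ 0.6300+0.8820+1.3680+0.0350 ≈ 2.9150 m = S ✓

v_R_max = 21/10 m/s = 2.1000 m/s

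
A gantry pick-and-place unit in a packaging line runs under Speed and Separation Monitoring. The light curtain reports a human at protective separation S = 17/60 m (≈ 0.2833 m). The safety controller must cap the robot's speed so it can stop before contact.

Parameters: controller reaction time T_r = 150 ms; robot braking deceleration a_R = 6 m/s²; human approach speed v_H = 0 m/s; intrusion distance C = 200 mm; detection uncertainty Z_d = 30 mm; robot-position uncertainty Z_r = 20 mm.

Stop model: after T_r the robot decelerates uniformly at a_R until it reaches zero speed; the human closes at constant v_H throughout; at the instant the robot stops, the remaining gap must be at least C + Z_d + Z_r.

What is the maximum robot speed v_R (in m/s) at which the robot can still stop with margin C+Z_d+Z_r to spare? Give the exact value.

at the boundary: (1/12)·v² + (3/20)·v + (-1/30) = 0
  disc = (3/20)² − 4·(1/12)·(-1/30) = 121/3600 ; √disc = 11/60
  v_R = (−(3/20) + 11/60) / (2·(1/12)) = 1/5 m/s
check:
T_s = v_R/a_R = (1/5)/6 = 0.0333 s
robot covers v_R·T_r = 0.2000·0.1500 = 0.0300 m before braking
robot covers 0.2000·0.0333 − ½·6.0000·0.0333² = 0.0033 m while stopping
human over T_r+T_s: 0.0000·(0.1500+0.0333) = 0.0000 m
C+Z_d+Z_r = 0.2000+0.0300+0.0200 = 0.2500 m
sum ≈ 0.0300+0.0033+0.0000+0.2500 ≈ 0.2833 m = S ✓

v_R_max = 1/5 m/s = 0.2000 m/s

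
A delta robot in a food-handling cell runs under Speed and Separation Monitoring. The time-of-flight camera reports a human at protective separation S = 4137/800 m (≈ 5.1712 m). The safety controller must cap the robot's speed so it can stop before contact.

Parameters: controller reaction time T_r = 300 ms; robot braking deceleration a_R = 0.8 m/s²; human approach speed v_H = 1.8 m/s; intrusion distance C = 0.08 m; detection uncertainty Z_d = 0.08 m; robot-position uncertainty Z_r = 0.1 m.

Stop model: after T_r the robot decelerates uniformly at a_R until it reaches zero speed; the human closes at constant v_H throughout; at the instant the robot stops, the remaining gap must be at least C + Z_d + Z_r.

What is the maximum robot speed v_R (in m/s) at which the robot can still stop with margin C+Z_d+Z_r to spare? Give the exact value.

v_R_max = 13/10 m/s = 1.3000 m/s

quadratic (5/8)·v² + (51/20)·v + (-3497/800) = 0
  disc = (51/20)² − 4·(5/8)·(-3497/800) = 27889/1600 ; √disc = 167/40
  v_R = (−(51/20) + 167/40) / (2·(5/8)) = 13/10 m/s
check:
stop time T_s = (13/10)/(4/5) = 1.6250 s
robot covers v_R·T_r = 1.3000·0.3000 = 0.3900 m before braking
robot under decel: 1.3000²/(2·0.8000) = 1.0562 m
human over T_r+T_s: 1.8000·(0.3000+1.6250) = 3.4650 m
C+Z_d+Z_r = 0.0800+0.0800+0.1000 = 0.2600 m
sum ≈ 0.3900+1.0562+3.4650+0.2600 ≈ 5.1712 m = S ✓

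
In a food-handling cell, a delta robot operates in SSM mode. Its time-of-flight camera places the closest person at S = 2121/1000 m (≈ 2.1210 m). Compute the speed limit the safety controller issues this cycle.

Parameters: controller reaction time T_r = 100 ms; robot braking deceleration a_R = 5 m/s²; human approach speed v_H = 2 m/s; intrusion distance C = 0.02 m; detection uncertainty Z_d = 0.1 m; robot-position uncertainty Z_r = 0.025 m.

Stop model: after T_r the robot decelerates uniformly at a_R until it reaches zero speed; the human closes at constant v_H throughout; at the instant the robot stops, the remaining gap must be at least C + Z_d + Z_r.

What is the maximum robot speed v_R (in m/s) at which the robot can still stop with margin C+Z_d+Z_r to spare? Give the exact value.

v_R_max = 12/5 m/s = 2.4000 m/s

collect terms ⇒ (1/10)·v_R² + (1/2)·v_R + (-222/125) = 0
  disc = (1/2)² − 4·(1/10)·(-222/125) = 2401/2500 ; √disc = 49/50
  v_R = (−(1/2) + 49/50) / (2·(1/10)) = 12/5 m/s
check:
T_s = v_R/a_R = (12/5)/5 = 0.4800 s
reaction-phase robot travel = 2.4000·0.1000 = 0.2400 m
robot under decel: 2.4000²/(2·5.0000) = 0.5760 m
human over T_r+T_s: 2.0000·(0.1000+0.4800) = 1.1600 m
residual clearance needed = 0.0200+0.1000+0.0250 = 0.1450 m
sum ≈ 0.2400+0.5760+1.1600+0.1450 ≈ 2.1210 m = S ✓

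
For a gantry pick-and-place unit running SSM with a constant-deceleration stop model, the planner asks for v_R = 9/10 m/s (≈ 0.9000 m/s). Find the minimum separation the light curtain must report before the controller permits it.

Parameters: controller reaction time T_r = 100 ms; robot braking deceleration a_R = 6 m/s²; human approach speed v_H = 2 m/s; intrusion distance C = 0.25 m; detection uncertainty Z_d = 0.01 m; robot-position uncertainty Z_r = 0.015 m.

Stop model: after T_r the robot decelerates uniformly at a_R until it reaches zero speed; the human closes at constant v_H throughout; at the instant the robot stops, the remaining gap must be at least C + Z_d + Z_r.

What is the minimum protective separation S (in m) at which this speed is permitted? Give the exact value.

stop time T_s = (9/10)/6 = 0.1500 s
robot in T_r: 0.9000·0.1000 = 0.0900 m
braking distance = 0.9000²/(2·6.0000) = 0.0675 m
human over T_r+T_s: 2.0000·(0.1000+0.1500) = 0.5000 m
residual clearance needed = 0.2500+0.0100+0.0150 = 0.2750 m
S_min ≈ 0.0900+0.0675+0.5000+0.2750  ⇒  S_min = 373/400 m

S_min = 373/400 m = 0.9325 m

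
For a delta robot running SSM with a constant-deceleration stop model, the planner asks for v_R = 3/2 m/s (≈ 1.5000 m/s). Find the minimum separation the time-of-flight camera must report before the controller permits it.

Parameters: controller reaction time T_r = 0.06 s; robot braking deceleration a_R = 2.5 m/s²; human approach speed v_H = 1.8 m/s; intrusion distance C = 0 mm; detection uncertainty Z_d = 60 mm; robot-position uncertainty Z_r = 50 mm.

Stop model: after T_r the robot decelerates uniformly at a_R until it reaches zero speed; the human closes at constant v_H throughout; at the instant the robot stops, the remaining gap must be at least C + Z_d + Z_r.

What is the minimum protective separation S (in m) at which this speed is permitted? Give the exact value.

braking lasts T_s = (3/2)/(5/2) = 0.6000 s
reaction-phase robot travel = 1.5000·0.0600 = 0.0900 m
braking distance = 1.5000²/(2·2.5000) = 0.4500 m
human closes 1.8000·0.6600 = 1.1880 m
margins: 0.0000+0.0600+0.0500 = 0.1100 m
S_min ≈ 0.0900+0.4500+1.1880+0.1100  ⇒  S_min = 919/500 m

S_min = 919/500 m = 1.8380 m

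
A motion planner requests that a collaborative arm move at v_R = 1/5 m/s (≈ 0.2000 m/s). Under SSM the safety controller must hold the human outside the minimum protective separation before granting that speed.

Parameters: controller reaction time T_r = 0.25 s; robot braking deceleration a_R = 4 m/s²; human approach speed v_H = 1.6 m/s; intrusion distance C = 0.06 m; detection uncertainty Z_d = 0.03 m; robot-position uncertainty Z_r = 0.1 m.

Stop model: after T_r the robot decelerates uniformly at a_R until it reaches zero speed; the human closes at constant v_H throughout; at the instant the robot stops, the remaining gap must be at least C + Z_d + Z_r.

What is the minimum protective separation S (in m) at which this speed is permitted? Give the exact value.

S_min = 29/40 m = 0.7250 m

stop time T_s = (1/5)/4 = 0.0500 s
robot covers v_R·T_r = 0.2000·0.2500 = 0.0500 m before braking
robot under decel: 0.2000²/(2·4.0000) = 0.0050 m
human over T_r+T_s: 1.6000·(0.2500+0.0500) = 0.4800 m
margins: 0.0600+0.0300+0.1000 = 0.1900 m
S_min ≈ 0.0500+0.0050+0.4800+0.1900  ⇒  S_min = 29/40 m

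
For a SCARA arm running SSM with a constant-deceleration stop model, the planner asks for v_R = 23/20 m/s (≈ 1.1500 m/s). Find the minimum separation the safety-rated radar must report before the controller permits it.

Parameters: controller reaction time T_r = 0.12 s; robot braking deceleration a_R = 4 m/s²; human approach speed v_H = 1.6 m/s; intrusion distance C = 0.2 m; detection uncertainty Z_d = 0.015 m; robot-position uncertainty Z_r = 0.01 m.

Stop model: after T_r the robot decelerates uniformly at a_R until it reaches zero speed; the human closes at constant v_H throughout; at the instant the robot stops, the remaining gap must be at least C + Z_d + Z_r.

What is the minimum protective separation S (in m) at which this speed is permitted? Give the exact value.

S_min = 3777/3200 m = 1.1803 m

stop time T_s = (23/20)/4 = 0.2875 s
reaction-phase robot travel = 1.1500·0.1200 = 0.1380 m
braking distance = 1.1500²/(2·4.0000) = 0.1653 m
human over T_r+T_s: 1.6000·(0.1200+0.2875) = 0.6520 m
C+Z_d+Z_r = 0.2000+0.0150+0.0100 = 0.2250 m
S_min ≈ 0.1380+0.1653+0.6520+0.2250  ⇒  S_min = 3777/3200 m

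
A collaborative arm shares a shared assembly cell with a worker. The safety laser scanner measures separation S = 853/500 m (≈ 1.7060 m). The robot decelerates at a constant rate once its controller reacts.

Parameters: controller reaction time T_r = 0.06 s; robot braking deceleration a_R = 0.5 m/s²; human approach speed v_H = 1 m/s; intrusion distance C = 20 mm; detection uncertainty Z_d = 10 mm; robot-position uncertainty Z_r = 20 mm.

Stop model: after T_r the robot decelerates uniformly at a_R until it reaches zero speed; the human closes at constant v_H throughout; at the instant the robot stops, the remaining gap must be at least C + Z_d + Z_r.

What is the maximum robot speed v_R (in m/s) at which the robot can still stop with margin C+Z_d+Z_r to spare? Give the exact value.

v_R_max = 3/5 m/s = 0.6000 m/s

collect terms ⇒ (1)·v_R² + (103/50)·v_R + (-399/250) = 0
  disc = (103/50)² − 4·(1)·(-399/250) = 26569/2500 ; √disc = 163/50
  v_R = (−(103/50) + 163/50) / (2·(1)) = 3/5 m/s
check:
braking lasts T_s = (3/5)/(1/2) = 1.2000 s
robot covers v_R·T_r = 0.6000·0.0600 = 0.0360 m before braking
robot under decel: 0.6000²/(2·0.5000) = 0.3600 m
human closes 1.0000·1.2600 = 1.2600 m
residual clearance needed = 0.0200+0.0100+0.0200 = 0.0500 m
sum ≈ 0.0360+0.3600+1.2600+0.0500 ≈ 1.7060 m = S ✓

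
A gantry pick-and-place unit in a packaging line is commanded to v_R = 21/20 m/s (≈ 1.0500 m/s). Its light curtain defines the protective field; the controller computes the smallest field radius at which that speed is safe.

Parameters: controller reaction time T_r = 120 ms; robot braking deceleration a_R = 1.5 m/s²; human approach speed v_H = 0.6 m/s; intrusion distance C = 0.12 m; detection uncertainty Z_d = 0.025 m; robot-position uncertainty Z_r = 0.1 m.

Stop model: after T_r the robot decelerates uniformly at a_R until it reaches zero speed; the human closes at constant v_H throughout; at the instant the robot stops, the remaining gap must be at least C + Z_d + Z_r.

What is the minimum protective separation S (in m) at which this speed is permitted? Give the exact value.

stop time T_s = (21/20)/(3/2) = 0.7000 s
robot in T_r: 1.0500·0.1200 = 0.1260 m
robot under decel: 1.0500²/(2·1.5000) = 0.3675 m
person approaches 0.6000·(0.1200+0.7000) = 0.4920 m
residual clearance needed = 0.1200+0.0250+0.1000 = 0.2450 m
S_min ≈ 0.1260+0.3675+0.4920+0.2450  ⇒  S_min = 2461/2000 m

S_min = 2461/2000 m = 1.2305 m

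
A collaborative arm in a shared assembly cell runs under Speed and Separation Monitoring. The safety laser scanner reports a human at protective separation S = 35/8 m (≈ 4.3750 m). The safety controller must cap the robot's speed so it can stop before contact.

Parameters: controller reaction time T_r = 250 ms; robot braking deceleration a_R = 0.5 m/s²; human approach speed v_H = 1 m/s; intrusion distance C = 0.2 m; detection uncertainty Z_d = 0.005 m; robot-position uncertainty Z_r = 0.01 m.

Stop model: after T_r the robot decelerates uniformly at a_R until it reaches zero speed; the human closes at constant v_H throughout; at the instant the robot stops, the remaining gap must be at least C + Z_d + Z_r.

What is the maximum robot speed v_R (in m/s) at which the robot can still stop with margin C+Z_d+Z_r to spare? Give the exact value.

at the boundary: (1)·v² + (9/4)·v + (-391/100) = 0
  disc = (9/4)² − 4·(1)·(-391/100) = 8281/400 ; √disc = 91/20
  v_R = (−(9/4) + 91/20) / (2·(1)) = 23/20 m/s
check:
T_s = v_R/a_R = (23/20)/(1/2) = 2.3000 s
robot in T_r: 1.1500·0.2500 = 0.2875 m
braking distance = 1.1500²/(2·0.5000) = 1.3225 m
human closes 1.0000·2.5500 = 2.5500 m
margins: 0.2000+0.0050+0.0100 = 0.2150 m
sum ≈ 0.2875+1.3225+2.5500+0.2150 ≈ 4.3750 m = S ✓

v_R_max = 23/20 m/s = 1.1500 m/s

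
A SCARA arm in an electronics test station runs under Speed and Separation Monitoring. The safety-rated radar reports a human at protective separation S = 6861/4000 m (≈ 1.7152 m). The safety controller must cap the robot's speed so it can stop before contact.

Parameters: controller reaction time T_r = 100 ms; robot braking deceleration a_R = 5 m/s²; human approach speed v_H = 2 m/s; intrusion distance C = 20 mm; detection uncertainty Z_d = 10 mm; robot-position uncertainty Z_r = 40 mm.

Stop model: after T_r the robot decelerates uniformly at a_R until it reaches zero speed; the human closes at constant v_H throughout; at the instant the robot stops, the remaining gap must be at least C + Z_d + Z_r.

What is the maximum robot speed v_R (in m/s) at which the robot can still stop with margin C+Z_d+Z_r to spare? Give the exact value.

v_R_max = 41/20 m/s = 2.0500 m/s

quadratic (1/10)·v² + (1/2)·v + (-5781/4000) = 0
  disc = (1/2)² − 4·(1/10)·(-5781/4000) = 8281/10000 ; √disc = 91/100
  v_R = (−(1/2) + 91/100) / (2·(1/10)) = 41/20 m/s
check:
stop time T_s = (41/20)/5 = 0.4100 s
robot covers v_R·T_r = 2.0500·0.1000 = 0.2050 m before braking
braking distance = 2.0500²/(2·5.0000) = 0.4203 m
person approaches 2.0000·(0.1000+0.4100) = 1.0200 m
margins: 0.0200+0.0100+0.0400 = 0.0700 m
sum ≈ 0.2050+0.4203+1.0200+0.0700 ≈ 1.7152 m = S ✓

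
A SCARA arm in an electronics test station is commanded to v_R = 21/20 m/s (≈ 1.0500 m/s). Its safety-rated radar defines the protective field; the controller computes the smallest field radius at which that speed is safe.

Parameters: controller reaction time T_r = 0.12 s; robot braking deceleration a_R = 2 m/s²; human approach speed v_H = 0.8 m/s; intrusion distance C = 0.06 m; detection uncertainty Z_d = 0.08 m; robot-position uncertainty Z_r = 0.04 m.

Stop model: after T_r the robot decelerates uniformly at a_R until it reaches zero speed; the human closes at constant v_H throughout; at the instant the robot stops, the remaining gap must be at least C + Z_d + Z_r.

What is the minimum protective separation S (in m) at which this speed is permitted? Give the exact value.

braking lasts T_s = (21/20)/2 = 0.5250 s
reaction-phase robot travel = 1.0500·0.1200 = 0.1260 m
braking distance = 1.0500²/(2·2.0000) = 0.2756 m
person approaches 0.8000·(0.1200+0.5250) = 0.5160 m
residual clearance needed = 0.0600+0.0800+0.0400 = 0.1800 m
S_min ≈ 0.1260+0.2756+0.5160+0.1800  ⇒  S_min = 8781/8000 m

S_min = 8781/8000 m = 1.0976 m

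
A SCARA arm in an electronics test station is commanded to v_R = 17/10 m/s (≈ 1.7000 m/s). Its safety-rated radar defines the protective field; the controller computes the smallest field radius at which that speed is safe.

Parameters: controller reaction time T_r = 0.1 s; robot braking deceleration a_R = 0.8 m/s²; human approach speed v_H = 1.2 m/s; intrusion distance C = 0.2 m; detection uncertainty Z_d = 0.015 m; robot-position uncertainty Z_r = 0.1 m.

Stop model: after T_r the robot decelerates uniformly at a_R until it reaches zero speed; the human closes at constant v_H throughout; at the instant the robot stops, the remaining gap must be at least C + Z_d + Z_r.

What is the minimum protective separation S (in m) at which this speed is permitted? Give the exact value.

stop time T_s = (17/10)/(4/5) = 2.1250 s
reaction-phase robot travel = 1.7000·0.1000 = 0.1700 m
robot under decel: 1.7000²/(2·0.8000) = 1.8062 m
human over T_r+T_s: 1.2000·(0.1000+2.1250) = 2.6700 m
residual clearance needed = 0.2000+0.0150+0.1000 = 0.3150 m
S_min ≈ 0.1700+1.8062+2.6700+0.3150  ⇒  S_min = 3969/800 m

S_min = 3969/800 m = 4.9612 m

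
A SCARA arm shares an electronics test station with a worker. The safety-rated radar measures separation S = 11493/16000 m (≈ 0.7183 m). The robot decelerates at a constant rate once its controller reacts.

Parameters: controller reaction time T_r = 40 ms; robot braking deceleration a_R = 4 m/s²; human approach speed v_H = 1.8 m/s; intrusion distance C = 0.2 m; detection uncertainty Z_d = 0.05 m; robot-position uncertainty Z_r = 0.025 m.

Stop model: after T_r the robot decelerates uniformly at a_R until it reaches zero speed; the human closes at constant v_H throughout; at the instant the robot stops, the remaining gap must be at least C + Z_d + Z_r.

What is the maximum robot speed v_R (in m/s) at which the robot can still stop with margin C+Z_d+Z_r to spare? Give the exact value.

collect terms ⇒ (1/8)·v_R² + (49/100)·v_R + (-5941/16000) = 0
  disc = (49/100)² − 4·(1/8)·(-5941/16000) = 68121/160000 ; √disc = 261/400
  v_R = (−(49/100) + 261/400) / (2·(1/8)) = 13/20 m/s
check:
stop time T_s = (13/20)/4 = 0.1625 s
robot covers v_R·T_r = 0.6500·0.0400 = 0.0260 m before braking
braking distance = 0.6500²/(2·4.0000) = 0.0528 m
person approaches 1.8000·(0.0400+0.1625) = 0.3645 m
C+Z_d+Z_r = 0.2000+0.0500+0.0250 = 0.2750 m
sum ≈ 0.0260+0.0528+0.3645+0.2750 ≈ 0.7183 m = S ✓

v_R_max = 13/20 m/s = 0.6500 m/s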